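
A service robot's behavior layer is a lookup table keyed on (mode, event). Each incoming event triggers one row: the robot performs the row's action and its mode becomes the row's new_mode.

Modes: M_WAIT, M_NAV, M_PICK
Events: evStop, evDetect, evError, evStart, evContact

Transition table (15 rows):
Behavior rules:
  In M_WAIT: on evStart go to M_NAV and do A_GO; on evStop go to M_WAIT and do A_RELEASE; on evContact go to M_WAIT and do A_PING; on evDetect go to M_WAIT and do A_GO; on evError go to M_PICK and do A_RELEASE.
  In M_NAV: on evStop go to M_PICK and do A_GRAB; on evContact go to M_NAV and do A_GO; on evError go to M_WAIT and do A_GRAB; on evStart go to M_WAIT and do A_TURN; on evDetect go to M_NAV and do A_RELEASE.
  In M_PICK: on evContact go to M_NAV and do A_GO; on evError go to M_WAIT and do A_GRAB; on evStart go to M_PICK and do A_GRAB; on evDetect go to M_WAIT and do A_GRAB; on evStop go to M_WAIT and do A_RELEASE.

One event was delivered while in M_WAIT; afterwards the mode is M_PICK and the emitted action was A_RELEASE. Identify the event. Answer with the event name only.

try evStop: (M_WAIT, evStop) → (M_WAIT, A_RELEASE)
try evDetect: (M_WAIT, evDetect) → (M_WAIT, A_GO)
try evError: (M_WAIT, evError) → (M_PICK, A_RELEASE)  ← matches
try evStart: (M_WAIT, evStart) → (M_NAV, A_GO)
try evContact: (M_WAIT, evContact) → (M_WAIT, A_PING)

evError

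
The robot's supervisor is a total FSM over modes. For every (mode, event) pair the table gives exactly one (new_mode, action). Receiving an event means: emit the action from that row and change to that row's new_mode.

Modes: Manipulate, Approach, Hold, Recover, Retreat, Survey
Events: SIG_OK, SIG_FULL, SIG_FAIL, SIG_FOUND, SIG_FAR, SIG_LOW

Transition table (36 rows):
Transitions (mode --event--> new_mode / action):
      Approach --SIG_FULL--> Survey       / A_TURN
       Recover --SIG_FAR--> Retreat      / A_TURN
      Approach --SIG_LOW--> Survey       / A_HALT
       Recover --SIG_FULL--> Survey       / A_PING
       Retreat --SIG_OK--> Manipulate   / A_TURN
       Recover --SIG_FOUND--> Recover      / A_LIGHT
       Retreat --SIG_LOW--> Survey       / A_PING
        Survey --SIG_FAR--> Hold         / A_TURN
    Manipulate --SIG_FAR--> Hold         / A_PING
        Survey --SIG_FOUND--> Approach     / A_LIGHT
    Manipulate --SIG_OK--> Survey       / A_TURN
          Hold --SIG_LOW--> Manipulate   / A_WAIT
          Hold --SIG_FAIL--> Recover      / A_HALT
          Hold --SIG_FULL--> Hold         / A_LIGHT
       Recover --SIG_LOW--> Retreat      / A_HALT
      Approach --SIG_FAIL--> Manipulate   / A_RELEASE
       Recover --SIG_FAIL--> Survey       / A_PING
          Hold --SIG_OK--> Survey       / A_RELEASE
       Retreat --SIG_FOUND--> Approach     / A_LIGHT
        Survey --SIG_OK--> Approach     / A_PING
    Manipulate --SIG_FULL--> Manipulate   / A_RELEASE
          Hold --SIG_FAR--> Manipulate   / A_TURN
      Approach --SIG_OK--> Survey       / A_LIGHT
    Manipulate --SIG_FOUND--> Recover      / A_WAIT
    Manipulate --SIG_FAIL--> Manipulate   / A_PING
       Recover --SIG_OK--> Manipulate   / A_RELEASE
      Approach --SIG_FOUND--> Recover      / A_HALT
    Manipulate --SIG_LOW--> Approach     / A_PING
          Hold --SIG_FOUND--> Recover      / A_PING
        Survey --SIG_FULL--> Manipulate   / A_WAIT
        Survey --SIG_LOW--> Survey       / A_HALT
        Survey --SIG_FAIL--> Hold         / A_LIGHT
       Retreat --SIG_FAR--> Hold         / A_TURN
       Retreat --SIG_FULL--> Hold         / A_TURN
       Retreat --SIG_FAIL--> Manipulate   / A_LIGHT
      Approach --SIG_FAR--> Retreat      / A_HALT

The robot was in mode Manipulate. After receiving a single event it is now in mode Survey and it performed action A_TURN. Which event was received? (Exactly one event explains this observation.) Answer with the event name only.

SIG_OK

try SIG_OK: (Manipulate, SIG_OK) → (Survey, A_TURN)  ← matches
try SIG_FULL: (Manipulate, SIG_FULL) → (Manipulate, A_RELEASE)
try SIG_FAIL: (Manipulate, SIG_FAIL) → (Manipulate, A_PING)
try SIG_FOUND: (Manipulate, SIG_FOUND) → (Recover, A_WAIT)
try SIG_FAR: (Manipulate, SIG_FAR) → (Hold, A_PING)
try SIG_LOW: (Manipulate, SIG_LOW) → (Approach, A_PING)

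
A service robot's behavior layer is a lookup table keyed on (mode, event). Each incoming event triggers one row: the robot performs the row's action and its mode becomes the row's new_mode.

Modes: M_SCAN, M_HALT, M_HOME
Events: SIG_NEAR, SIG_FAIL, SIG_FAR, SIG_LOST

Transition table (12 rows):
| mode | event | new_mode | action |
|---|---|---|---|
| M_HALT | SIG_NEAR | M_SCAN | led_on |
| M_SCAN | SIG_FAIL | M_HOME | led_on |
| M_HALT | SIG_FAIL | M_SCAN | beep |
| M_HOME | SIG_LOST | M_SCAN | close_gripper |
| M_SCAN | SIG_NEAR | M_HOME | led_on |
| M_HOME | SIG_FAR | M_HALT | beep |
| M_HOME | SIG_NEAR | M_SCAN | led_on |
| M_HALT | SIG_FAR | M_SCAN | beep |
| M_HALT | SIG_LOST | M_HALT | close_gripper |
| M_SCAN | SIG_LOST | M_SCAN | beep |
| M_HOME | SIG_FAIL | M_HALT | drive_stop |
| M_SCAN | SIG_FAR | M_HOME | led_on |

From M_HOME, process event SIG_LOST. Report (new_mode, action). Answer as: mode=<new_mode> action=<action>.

mode=M_SCAN action=close_gripper

current mode = M_HOME; filter table to that mode:
  (M_HOME, SIG_LOST) → (M_SCAN, close_gripper)  ← event matches
  (M_HOME, SIG_FAR) → (M_HALT, beep)
  (M_HOME, SIG_NEAR) → (M_SCAN, led_on)
  (M_HOME, SIG_FAIL) → (M_HALT, drive_stop)
event = SIG_LOST selects (M_SCAN, close_gripper)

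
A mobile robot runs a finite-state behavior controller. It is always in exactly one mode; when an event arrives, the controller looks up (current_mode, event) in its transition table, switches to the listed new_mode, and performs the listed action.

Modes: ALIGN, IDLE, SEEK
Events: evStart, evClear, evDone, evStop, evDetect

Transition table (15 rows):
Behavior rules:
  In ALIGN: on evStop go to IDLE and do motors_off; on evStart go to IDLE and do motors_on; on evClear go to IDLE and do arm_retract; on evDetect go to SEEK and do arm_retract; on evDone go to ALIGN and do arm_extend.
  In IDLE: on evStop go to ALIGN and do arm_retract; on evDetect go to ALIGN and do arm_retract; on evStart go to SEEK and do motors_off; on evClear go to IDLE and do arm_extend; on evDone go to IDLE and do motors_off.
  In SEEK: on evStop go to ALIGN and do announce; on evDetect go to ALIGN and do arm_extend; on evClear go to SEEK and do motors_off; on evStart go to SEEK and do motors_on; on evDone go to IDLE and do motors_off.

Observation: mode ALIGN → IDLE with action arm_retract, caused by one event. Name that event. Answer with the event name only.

try evStart: (ALIGN, evStart) → (IDLE, motors_on)
try evClear: (ALIGN, evClear) → (IDLE, arm_retract)  ← matches
try evDone: (ALIGN, evDone) → (ALIGN, arm_extend)
try evStop: (ALIGN, evStop) → (IDLE, motors_off)
try evDetect: (ALIGN, evDetect) → (SEEK, arm_retract)

evClear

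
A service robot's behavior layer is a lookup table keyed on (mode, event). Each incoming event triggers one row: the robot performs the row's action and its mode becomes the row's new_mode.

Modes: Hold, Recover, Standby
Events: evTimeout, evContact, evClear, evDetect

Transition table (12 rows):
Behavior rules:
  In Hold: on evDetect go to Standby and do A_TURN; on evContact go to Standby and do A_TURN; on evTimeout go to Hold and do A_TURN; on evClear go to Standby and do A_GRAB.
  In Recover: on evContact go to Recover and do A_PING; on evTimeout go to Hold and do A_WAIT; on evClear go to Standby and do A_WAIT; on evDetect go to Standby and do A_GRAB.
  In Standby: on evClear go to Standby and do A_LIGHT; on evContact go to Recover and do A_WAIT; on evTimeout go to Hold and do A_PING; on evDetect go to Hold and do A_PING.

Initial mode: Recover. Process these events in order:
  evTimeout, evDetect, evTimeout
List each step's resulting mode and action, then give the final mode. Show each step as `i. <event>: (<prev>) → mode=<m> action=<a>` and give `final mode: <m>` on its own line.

final mode: Hold

1. evTimeout: (Recover) → mode=Hold action=A_WAIT
2. evDetect: (Hold) → mode=Standby action=A_TURN
3. evTimeout: (Standby) → mode=Hold action=A_PING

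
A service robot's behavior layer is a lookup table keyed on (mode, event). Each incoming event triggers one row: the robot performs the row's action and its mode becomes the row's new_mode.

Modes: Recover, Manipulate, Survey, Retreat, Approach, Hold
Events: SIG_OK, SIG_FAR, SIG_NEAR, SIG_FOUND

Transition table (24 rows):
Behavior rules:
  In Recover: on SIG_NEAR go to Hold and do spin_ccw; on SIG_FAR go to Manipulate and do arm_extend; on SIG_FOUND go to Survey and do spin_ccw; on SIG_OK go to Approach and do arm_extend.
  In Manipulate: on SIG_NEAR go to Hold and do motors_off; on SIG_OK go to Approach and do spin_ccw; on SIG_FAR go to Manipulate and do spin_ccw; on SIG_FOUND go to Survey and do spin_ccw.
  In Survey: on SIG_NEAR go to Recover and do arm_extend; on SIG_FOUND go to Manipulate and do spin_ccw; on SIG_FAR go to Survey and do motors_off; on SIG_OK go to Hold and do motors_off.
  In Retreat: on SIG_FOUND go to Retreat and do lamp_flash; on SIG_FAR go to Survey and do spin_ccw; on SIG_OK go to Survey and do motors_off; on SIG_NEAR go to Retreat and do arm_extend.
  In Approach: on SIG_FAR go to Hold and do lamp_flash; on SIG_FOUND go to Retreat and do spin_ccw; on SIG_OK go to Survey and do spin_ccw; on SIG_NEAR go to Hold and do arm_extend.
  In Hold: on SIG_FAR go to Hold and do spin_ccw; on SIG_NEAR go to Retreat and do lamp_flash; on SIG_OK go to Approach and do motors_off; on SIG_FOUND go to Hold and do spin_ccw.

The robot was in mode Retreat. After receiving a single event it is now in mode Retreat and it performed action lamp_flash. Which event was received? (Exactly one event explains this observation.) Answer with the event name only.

SIG_FOUND

try SIG_OK: (Retreat, SIG_OK) → (Survey, motors_off)
try SIG_FAR: (Retreat, SIG_FAR) → (Survey, spin_ccw)
try SIG_NEAR: (Retreat, SIG_NEAR) → (Retreat, arm_extend)
try SIG_FOUND: (Retreat, SIG_FOUND) → (Retreat, lamp_flash)  ← matches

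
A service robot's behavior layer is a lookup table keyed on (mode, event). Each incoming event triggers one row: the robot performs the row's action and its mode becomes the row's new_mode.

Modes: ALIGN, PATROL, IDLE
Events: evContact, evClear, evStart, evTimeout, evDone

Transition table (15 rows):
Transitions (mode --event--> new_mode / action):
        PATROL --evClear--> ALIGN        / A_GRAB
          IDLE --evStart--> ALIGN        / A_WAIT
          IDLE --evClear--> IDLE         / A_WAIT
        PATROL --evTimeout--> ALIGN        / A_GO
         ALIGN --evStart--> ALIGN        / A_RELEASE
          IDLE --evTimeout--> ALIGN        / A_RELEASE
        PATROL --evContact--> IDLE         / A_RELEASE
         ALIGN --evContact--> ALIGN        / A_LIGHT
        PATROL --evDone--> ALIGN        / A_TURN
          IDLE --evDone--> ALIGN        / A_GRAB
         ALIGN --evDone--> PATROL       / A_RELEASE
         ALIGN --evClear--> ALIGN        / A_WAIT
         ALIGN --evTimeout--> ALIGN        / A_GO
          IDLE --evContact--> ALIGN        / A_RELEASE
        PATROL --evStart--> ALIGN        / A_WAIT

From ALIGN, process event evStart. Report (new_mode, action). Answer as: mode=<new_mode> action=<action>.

current mode = ALIGN; filter table to that mode:
  (ALIGN, evStart) → (ALIGN, A_RELEASE)  ← event matches
  (ALIGN, evContact) → (ALIGN, A_LIGHT)
  (ALIGN, evDone) → (PATROL, A_RELEASE)
  (ALIGN, evClear) → (ALIGN, A_WAIT)
  (ALIGN, evTimeout) → (ALIGN, A_GO)
event = evStart selects (ALIGN, A_RELEASE)

mode=ALIGN action=A_RELEASE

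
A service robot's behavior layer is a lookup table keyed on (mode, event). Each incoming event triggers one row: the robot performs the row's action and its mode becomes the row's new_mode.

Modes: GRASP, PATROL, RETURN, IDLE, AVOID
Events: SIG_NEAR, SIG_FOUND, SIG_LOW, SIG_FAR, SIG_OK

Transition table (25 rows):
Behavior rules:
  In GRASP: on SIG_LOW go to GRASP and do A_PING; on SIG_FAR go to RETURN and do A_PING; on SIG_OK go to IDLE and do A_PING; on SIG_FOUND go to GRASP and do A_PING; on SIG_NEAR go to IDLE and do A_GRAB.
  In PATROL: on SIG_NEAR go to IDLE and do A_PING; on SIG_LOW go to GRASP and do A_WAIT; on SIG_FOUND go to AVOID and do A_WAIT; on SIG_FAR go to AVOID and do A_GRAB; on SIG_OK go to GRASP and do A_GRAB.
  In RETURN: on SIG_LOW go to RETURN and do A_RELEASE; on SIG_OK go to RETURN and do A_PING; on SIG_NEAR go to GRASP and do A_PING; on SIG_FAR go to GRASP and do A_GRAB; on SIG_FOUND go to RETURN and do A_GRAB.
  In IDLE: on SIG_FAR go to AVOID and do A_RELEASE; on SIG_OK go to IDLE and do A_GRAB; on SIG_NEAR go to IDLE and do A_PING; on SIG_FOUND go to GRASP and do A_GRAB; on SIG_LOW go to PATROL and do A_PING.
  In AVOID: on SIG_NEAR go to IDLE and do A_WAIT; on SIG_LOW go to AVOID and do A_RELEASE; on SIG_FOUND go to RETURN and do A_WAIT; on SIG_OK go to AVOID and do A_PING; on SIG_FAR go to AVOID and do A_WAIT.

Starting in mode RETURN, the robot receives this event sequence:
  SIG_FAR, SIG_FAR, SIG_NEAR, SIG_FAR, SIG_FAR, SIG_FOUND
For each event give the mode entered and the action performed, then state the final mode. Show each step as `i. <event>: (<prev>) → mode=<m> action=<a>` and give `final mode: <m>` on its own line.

final mode: GRASP

1. SIG_FAR: (RETURN) → mode=GRASP action=A_GRAB
2. SIG_FAR: (GRASP) → mode=RETURN action=A_PING
3. SIG_NEAR: (RETURN) → mode=GRASP action=A_PING
4. SIG_FAR: (GRASP) → mode=RETURN action=A_PING
5. SIG_FAR: (RETURN) → mode=GRASP action=A_GRAB
6. SIG_FOUND: (GRASP) → mode=GRASP action=A_PING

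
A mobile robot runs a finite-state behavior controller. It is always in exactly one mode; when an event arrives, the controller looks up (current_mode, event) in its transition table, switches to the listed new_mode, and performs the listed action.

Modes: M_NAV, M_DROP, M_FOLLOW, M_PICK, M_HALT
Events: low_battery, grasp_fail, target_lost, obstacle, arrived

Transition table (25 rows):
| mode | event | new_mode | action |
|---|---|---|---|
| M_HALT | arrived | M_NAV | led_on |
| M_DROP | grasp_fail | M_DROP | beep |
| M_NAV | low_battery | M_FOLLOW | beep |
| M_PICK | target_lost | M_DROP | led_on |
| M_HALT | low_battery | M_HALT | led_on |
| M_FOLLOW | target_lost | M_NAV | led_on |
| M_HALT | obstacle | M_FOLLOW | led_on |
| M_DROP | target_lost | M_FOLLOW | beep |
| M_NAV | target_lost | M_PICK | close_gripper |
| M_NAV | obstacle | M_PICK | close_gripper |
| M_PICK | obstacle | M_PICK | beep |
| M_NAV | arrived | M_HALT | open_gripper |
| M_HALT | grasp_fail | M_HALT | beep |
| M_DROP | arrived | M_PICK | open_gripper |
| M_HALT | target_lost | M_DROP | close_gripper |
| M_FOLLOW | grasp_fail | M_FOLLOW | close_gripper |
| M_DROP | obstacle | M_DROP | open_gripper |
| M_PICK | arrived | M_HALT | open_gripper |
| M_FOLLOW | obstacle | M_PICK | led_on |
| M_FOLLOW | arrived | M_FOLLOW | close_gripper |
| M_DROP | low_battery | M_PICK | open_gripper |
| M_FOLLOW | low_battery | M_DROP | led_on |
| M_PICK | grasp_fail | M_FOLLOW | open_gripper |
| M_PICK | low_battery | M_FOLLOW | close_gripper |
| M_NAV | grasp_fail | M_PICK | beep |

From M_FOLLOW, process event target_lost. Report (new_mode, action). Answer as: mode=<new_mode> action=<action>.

current mode = M_FOLLOW; filter table to that mode:
  (M_FOLLOW, target_lost) → (M_NAV, led_on)  ← event matches
  (M_FOLLOW, grasp_fail) → (M_FOLLOW, close_gripper)
  (M_FOLLOW, obstacle) → (M_PICK, led_on)
  (M_FOLLOW, arrived) → (M_FOLLOW, close_gripper)
  (M_FOLLOW, low_battery) → (M_DROP, led_on)
event = target_lost selects (M_NAV, led_on)

mode=M_NAV action=led_on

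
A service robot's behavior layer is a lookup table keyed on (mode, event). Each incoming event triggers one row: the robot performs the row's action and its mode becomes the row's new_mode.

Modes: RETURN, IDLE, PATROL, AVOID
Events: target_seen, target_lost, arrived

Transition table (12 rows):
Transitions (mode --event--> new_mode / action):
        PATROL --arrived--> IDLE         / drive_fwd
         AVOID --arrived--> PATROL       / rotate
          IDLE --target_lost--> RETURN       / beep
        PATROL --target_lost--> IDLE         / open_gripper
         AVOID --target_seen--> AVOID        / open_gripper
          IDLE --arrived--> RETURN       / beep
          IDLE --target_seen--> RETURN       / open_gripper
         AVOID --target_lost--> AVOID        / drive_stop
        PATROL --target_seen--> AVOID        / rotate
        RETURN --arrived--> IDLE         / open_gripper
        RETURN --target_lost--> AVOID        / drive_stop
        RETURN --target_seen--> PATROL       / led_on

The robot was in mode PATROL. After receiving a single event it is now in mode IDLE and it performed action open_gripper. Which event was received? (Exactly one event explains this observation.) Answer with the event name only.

try target_seen: (PATROL, target_seen) → (AVOID, rotate)
try target_lost: (PATROL, target_lost) → (IDLE, open_gripper)  ← matches
try arrived: (PATROL, arrived) → (IDLE, drive_fwd)

target_lost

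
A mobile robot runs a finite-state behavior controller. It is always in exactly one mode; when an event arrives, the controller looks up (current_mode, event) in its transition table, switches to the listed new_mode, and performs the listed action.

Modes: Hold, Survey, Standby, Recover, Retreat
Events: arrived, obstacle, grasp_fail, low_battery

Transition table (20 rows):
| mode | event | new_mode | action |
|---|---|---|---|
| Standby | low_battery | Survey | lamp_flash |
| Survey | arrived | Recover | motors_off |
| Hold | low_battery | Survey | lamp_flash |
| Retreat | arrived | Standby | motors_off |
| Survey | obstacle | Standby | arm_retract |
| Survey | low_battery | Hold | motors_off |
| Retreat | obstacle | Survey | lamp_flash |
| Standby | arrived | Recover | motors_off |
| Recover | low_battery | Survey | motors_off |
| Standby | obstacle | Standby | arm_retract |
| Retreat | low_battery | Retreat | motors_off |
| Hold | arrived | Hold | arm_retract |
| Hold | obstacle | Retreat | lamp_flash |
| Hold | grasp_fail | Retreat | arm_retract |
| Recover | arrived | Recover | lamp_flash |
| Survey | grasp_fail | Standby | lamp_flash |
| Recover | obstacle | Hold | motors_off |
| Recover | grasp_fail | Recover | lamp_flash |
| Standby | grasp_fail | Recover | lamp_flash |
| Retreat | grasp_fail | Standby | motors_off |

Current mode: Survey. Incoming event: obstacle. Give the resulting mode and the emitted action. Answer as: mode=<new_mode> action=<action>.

current mode = Survey; filter table to that mode:
  (Survey, arrived) → (Recover, motors_off)
  (Survey, obstacle) → (Standby, arm_retract)  ← event matches
  (Survey, low_battery) → (Hold, motors_off)
  (Survey, grasp_fail) → (Standby, lamp_flash)
event = obstacle selects (Standby, arm_retract)

mode=Standby action=arm_retract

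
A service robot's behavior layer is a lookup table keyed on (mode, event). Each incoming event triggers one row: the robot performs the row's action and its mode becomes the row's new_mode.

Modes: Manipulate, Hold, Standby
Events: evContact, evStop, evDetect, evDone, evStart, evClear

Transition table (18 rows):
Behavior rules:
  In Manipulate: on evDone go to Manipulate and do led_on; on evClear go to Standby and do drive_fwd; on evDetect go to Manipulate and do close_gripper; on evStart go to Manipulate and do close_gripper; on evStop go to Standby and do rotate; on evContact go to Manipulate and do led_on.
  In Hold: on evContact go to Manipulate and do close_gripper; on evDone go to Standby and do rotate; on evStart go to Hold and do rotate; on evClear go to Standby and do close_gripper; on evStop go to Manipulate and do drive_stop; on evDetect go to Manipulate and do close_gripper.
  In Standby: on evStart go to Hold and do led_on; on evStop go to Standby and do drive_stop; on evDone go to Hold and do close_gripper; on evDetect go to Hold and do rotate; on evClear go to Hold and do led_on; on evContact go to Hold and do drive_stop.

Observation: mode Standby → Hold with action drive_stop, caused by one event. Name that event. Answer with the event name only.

try evContact: (Standby, evContact) → (Hold, drive_stop)  ← matches
try evStop: (Standby, evStop) → (Standby, drive_stop)
try evDetect: (Standby, evDetect) → (Hold, rotate)
try evDone: (Standby, evDone) → (Hold, close_gripper)
try evStart: (Standby, evStart) → (Hold, led_on)
try evClear: (Standby, evClear) → (Hold, led_on)

evContact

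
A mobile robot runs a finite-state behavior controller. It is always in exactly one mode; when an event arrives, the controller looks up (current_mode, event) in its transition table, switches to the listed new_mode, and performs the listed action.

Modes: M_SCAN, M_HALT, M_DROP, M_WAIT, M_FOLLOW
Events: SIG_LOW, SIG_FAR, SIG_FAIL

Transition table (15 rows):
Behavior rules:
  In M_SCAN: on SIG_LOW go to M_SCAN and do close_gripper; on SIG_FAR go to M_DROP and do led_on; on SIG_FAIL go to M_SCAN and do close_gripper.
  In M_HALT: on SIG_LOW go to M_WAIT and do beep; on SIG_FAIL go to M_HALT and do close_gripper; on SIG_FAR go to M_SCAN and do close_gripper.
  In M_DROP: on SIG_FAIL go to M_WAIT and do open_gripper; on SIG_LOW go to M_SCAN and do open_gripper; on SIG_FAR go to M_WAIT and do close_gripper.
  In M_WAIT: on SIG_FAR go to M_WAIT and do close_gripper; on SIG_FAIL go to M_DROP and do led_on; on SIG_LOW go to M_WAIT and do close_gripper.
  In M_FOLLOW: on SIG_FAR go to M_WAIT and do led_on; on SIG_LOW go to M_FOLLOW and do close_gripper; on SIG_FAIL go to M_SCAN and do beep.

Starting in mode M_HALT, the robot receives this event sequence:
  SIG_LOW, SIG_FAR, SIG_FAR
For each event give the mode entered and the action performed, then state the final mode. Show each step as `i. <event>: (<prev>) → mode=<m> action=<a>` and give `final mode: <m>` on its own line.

1. SIG_LOW: (M_HALT) → mode=M_WAIT action=beep
2. SIG_FAR: (M_WAIT) → mode=M_WAIT action=close_gripper
3. SIG_FAR: (M_WAIT) → mode=M_WAIT action=close_gripper

final mode: M_WAIT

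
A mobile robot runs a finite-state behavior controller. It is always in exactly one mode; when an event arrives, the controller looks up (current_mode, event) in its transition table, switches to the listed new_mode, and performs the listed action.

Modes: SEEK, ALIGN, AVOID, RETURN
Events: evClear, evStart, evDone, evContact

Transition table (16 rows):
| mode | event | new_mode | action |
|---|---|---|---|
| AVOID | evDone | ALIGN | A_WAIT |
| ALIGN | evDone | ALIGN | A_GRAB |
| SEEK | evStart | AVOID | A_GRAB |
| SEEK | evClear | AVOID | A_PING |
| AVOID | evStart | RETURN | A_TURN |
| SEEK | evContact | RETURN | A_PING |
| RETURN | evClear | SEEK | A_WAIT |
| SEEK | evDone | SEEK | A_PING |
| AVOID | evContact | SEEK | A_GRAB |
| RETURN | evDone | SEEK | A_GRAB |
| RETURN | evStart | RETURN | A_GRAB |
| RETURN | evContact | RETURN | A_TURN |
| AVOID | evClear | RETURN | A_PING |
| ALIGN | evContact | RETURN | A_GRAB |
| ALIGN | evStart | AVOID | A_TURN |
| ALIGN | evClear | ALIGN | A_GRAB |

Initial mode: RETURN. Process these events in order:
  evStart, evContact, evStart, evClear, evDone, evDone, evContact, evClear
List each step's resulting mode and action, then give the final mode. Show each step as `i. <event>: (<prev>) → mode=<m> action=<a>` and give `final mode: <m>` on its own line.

1. evStart: (RETURN) → mode=RETURN action=A_GRAB
2. evContact: (RETURN) → mode=RETURN action=A_TURN
3. evStart: (RETURN) → mode=RETURN action=A_GRAB
4. evClear: (RETURN) → mode=SEEK action=A_WAIT
5. evDone: (SEEK) → mode=SEEK action=A_PING
6. evDone: (SEEK) → mode=SEEK action=A_PING
7. evContact: (SEEK) → mode=RETURN action=A_PING
8. evClear: (RETURN) → mode=SEEK action=A_WAIT

final mode: SEEK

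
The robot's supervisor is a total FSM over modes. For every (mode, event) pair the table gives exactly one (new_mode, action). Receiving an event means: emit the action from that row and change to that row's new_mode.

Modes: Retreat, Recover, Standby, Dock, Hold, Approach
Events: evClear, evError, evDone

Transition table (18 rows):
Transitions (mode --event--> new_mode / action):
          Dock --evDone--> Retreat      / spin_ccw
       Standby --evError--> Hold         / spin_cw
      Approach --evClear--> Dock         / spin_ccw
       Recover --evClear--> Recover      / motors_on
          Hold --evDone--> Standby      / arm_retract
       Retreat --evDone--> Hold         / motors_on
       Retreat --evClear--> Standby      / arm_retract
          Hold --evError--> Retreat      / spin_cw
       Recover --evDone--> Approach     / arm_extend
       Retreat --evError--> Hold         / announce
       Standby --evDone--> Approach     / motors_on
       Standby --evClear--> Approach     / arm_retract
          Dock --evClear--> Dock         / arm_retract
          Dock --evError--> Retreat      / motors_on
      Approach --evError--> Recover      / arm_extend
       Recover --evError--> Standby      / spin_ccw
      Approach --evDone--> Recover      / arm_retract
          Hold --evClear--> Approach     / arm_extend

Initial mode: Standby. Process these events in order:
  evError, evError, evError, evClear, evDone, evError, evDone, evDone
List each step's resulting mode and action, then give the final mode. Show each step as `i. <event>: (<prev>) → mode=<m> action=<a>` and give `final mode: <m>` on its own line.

final mode: Recover

1. evError: (Standby) → mode=Hold action=spin_cw
2. evError: (Hold) → mode=Retreat action=spin_cw
3. evError: (Retreat) → mode=Hold action=announce
4. evClear: (Hold) → mode=Approach action=arm_extend
5. evDone: (Approach) → mode=Recover action=arm_retract
6. evError: (Recover) → mode=Standby action=spin_ccw
7. evDone: (Standby) → mode=Approach action=motors_on
8. evDone: (Approach) → mode=Recover action=arm_retract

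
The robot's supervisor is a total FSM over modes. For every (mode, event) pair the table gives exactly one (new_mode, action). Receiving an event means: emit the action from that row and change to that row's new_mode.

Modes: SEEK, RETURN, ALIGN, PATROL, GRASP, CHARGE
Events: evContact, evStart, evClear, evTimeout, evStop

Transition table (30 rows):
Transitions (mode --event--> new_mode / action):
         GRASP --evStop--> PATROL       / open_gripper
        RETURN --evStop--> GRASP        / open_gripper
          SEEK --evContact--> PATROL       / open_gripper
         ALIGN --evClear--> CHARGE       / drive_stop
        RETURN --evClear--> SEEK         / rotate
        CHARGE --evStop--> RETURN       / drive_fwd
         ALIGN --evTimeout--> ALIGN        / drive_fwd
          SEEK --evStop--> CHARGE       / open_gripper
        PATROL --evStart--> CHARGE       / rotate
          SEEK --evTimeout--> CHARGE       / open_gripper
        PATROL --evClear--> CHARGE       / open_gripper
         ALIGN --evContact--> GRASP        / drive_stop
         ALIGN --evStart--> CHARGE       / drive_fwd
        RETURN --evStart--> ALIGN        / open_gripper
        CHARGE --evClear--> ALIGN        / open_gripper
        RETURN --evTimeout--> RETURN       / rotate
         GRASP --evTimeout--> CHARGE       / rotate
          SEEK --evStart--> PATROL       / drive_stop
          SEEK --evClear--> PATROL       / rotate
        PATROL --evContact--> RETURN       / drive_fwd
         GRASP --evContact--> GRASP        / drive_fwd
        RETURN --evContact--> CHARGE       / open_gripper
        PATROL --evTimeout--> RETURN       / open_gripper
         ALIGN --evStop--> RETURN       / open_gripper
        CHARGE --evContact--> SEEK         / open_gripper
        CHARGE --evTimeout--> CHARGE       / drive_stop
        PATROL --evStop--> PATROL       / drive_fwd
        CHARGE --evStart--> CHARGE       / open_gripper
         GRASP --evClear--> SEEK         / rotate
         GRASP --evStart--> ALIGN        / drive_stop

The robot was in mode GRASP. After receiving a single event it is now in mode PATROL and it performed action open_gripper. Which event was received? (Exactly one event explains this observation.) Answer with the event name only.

evStop

try evContact: (GRASP, evContact) → (GRASP, drive_fwd)
try evStart: (GRASP, evStart) → (ALIGN, drive_stop)
try evClear: (GRASP, evClear) → (SEEK, rotate)
try evTimeout: (GRASP, evTimeout) → (CHARGE, rotate)
try evStop: (GRASP, evStop) → (PATROL, open_gripper)  ← matches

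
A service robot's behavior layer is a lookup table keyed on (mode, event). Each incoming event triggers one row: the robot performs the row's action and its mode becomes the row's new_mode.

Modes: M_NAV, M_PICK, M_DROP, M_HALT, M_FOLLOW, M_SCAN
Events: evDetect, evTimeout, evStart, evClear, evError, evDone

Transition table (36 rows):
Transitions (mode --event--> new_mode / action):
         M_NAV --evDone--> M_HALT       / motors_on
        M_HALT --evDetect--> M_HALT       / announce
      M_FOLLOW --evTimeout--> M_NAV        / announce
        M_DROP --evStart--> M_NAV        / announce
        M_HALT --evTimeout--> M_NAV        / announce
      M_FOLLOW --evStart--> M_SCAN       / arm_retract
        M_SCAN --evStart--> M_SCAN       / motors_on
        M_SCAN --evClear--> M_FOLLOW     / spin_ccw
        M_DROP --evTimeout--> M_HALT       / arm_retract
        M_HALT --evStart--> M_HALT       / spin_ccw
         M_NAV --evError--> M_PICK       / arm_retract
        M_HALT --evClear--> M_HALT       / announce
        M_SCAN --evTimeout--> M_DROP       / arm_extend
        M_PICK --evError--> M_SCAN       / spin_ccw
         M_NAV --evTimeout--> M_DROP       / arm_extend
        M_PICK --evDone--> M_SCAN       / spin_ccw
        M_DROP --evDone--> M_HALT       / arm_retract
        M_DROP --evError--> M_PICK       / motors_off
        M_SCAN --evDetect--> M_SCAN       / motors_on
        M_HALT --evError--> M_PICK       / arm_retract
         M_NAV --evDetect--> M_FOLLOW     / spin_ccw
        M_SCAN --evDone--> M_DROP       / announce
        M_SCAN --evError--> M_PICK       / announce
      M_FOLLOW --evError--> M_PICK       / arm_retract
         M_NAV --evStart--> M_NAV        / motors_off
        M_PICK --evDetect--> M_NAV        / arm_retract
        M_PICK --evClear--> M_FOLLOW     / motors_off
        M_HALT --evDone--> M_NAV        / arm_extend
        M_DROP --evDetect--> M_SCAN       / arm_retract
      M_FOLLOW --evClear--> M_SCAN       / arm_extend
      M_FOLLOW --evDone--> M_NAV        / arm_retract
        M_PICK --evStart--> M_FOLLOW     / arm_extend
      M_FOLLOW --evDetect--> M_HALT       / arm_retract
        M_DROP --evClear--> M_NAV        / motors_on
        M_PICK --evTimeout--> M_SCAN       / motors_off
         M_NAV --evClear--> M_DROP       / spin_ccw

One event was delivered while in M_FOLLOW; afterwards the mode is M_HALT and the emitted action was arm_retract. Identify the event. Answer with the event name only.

try evDetect: (M_FOLLOW, evDetect) → (M_HALT, arm_retract)  ← matches
try evTimeout: (M_FOLLOW, evTimeout) → (M_NAV, announce)
try evStart: (M_FOLLOW, evStart) → (M_SCAN, arm_retract)
try evClear: (M_FOLLOW, evClear) → (M_SCAN, arm_extend)
try evError: (M_FOLLOW, evError) → (M_PICK, arm_retract)
try evDone: (M_FOLLOW, evDone) → (M_NAV, arm_retract)

evDetect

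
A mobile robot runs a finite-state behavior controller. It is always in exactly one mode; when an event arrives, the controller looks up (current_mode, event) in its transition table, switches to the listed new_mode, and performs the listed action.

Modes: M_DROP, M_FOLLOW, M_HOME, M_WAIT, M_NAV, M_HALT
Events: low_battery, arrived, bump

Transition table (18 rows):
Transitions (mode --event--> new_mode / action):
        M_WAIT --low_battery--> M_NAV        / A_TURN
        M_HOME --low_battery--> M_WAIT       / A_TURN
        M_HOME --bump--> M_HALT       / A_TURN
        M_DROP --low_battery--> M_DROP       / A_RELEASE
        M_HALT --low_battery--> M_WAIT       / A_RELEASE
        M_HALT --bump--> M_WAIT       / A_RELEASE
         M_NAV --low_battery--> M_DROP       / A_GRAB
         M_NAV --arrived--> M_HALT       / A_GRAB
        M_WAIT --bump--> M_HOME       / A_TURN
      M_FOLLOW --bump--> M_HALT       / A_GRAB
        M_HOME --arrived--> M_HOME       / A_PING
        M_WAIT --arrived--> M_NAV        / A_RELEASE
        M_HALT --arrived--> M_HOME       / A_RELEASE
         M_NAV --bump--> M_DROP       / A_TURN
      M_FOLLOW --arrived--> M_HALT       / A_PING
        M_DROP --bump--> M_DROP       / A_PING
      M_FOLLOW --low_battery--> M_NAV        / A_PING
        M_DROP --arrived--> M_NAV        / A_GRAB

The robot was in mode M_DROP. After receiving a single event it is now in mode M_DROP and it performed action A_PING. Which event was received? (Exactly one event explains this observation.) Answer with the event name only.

try low_battery: (M_DROP, low_battery) → (M_DROP, A_RELEASE)
try arrived: (M_DROP, arrived) → (M_NAV, A_GRAB)
try bump: (M_DROP, bump) → (M_DROP, A_PING)  ← matches

bump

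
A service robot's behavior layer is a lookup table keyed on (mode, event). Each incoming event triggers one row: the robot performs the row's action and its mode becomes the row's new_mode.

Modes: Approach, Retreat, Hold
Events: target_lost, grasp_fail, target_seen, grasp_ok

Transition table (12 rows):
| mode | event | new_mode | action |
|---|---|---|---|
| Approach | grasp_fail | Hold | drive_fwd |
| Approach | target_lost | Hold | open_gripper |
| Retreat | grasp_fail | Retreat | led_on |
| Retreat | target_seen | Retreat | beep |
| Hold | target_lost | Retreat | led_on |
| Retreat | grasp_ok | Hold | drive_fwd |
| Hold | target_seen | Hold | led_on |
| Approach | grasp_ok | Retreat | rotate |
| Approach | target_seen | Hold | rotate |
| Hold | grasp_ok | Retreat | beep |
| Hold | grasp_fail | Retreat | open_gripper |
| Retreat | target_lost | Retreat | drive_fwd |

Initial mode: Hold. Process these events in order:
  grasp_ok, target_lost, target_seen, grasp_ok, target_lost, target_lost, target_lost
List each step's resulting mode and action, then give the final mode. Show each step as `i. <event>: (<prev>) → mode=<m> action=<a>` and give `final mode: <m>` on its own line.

final mode: Retreat

1. grasp_ok: (Hold) → mode=Retreat action=beep
2. target_lost: (Retreat) → mode=Retreat action=drive_fwd
3. target_seen: (Retreat) → mode=Retreat action=beep
4. grasp_ok: (Retreat) → mode=Hold action=drive_fwd
5. target_lost: (Hold) → mode=Retreat action=led_on
6. target_lost: (Retreat) → mode=Retreat action=drive_fwd
7. target_lost: (Retreat) → mode=Retreat action=drive_fwd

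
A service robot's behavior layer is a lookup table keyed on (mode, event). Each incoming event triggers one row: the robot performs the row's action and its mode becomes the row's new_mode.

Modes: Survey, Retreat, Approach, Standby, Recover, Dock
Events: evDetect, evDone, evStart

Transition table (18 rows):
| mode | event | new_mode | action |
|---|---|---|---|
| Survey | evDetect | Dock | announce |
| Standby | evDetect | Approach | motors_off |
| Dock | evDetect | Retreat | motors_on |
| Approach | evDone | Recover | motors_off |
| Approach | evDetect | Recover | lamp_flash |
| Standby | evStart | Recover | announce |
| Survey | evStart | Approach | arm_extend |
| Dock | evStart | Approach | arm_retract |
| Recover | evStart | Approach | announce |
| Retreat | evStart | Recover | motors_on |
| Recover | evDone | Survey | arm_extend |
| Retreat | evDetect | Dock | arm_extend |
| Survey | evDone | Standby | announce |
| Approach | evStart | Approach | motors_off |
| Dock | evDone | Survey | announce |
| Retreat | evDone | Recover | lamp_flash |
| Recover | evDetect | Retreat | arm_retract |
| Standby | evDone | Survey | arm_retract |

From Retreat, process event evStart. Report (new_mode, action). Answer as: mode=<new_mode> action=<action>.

current mode = Retreat; filter table to that mode:
  (Retreat, evStart) → (Recover, motors_on)  ← event matches
  (Retreat, evDetect) → (Dock, arm_extend)
  (Retreat, evDone) → (Recover, lamp_flash)
event = evStart selects (Recover, motors_on)

mode=Recover action=motors_on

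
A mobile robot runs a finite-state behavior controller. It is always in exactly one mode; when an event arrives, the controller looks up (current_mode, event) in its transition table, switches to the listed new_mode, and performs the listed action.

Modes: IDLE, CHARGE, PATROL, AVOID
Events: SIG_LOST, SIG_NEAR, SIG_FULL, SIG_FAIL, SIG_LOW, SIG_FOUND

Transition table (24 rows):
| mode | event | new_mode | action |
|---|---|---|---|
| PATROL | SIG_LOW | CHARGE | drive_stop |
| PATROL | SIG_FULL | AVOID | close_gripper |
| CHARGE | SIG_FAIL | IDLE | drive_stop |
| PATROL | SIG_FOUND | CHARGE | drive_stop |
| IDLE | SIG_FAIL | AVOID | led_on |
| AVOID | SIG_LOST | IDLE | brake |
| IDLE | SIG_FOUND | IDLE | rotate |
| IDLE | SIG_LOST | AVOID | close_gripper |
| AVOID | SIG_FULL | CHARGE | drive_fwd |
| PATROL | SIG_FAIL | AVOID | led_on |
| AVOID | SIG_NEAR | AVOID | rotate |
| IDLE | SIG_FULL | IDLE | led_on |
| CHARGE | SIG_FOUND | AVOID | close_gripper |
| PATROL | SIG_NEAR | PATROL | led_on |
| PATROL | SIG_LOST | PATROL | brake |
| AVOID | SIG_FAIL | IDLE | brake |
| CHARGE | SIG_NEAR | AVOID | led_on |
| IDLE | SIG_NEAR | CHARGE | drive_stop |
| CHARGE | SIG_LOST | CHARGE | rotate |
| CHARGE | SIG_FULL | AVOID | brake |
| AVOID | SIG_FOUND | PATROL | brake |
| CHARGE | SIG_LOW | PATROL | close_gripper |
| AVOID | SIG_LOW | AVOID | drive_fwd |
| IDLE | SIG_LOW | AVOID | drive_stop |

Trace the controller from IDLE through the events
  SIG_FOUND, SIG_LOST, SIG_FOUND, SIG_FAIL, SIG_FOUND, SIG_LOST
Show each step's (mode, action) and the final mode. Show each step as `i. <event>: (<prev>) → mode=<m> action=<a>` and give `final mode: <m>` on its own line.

1. SIG_FOUND: (IDLE) → mode=IDLE action=rotate
2. SIG_LOST: (IDLE) → mode=AVOID action=close_gripper
3. SIG_FOUND: (AVOID) → mode=PATROL action=brake
4. SIG_FAIL: (PATROL) → mode=AVOID action=led_on
5. SIG_FOUND: (AVOID) → mode=PATROL action=brake
6. SIG_LOST: (PATROL) → mode=PATROL action=brake

final mode: PATROL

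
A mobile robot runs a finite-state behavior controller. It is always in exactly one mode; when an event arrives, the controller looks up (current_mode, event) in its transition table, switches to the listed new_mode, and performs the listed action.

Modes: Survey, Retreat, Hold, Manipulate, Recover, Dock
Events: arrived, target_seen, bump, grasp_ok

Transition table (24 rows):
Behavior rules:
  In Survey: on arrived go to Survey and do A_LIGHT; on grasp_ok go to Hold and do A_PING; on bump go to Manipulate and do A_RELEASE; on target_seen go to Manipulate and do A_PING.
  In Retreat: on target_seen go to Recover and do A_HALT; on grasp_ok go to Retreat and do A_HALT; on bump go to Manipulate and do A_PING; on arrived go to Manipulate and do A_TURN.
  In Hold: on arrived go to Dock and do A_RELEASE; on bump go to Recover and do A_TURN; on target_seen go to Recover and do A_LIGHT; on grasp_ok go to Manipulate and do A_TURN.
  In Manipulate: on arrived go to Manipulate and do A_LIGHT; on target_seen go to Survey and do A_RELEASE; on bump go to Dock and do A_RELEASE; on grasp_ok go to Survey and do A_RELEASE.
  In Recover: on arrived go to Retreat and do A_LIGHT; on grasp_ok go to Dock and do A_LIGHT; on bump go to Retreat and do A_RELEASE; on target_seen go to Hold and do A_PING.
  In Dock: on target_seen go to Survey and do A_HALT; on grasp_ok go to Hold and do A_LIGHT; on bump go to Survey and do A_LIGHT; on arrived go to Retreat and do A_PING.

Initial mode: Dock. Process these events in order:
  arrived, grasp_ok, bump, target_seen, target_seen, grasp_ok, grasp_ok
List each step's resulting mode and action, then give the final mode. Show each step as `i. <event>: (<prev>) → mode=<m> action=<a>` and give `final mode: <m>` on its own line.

final mode: Hold

1. arrived: (Dock) → mode=Retreat action=A_PING
2. grasp_ok: (Retreat) → mode=Retreat action=A_HALT
3. bump: (Retreat) → mode=Manipulate action=A_PING
4. target_seen: (Manipulate) → mode=Survey action=A_RELEASE
5. target_seen: (Survey) → mode=Manipulate action=A_PING
6. grasp_ok: (Manipulate) → mode=Survey action=A_RELEASE
7. grasp_ok: (Survey) → mode=Hold action=A_PING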